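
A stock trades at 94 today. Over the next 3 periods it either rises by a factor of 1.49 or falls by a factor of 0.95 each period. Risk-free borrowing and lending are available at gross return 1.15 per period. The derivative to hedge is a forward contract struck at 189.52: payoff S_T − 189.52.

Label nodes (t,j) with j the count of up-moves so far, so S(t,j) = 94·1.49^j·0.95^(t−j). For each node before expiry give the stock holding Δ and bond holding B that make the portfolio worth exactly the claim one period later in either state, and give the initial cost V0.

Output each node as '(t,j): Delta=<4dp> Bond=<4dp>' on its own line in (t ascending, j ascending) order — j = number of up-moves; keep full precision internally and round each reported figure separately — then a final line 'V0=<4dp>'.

The replicating-portfolio and risk-neutral prices coincide; use p* = (1.15−0.95)/(1.49−0.95) = 0.3704 for the latter.
At expiry t=3: V(3,0)=-108.9268, V(3,1)=-63.1159, V(3,2)=8.7349, V(3,3)=121.4272
Node (2,0) S=84.8350: V=(p*·-63.1159+(1−p*)·-108.9268)/1.15=-79.9650; Δ=(-63.1159−-108.9268)/(126.4041−80.5932)=1.0000; B=V−Δ·S=-164.8000
Node (2,1) S=133.0570: V=(p*·8.7349+(1−p*)·-63.1159)/1.15=-31.7430; Δ=(8.7349−-63.1159)/(198.2549−126.4041)=1.0000; B=V−Δ·S=-164.8000
Node (2,2) S=208.6894: V=(p*·121.4272+(1−p*)·8.7349)/1.15=43.8894; Δ=(121.4272−8.7349)/(310.9472−198.2549)=1.0000; B=V−Δ·S=-164.8000
Node (1,0) S=89.3000: V=(p*·-31.7430+(1−p*)·-79.9650)/1.15=-54.0043; Δ=(-31.7430−-79.9650)/(133.0570−84.8350)=1.0000; B=V−Δ·S=-143.3043
Node (1,1) S=140.0600: V=(p*·43.8894+(1−p*)·-31.7430)/1.15=-3.2443; Δ=(43.8894−-31.7430)/(208.6894−133.0570)=1.0000; B=V−Δ·S=-143.3043
Node (0,0) S=94.0000: V=(p*·-3.2443+(1−p*)·-54.0043)/1.15=-30.6125; Δ=(-3.2443−-54.0043)/(140.0600−89.3000)=1.0000; B=V−Δ·S=-124.6125
Self-financing check: at every node Δ·S+B equals the discounted successor values.

(0,0): Delta=1.0000 Bond=-124.6125
(1,0): Delta=1.0000 Bond=-143.3043
(1,1): Delta=1.0000 Bond=-143.3043
(2,0): Delta=1.0000 Bond=-164.8000
(2,1): Delta=1.0000 Bond=-164.8000
(2,2): Delta=1.0000 Bond=-164.8000
V0=-30.6125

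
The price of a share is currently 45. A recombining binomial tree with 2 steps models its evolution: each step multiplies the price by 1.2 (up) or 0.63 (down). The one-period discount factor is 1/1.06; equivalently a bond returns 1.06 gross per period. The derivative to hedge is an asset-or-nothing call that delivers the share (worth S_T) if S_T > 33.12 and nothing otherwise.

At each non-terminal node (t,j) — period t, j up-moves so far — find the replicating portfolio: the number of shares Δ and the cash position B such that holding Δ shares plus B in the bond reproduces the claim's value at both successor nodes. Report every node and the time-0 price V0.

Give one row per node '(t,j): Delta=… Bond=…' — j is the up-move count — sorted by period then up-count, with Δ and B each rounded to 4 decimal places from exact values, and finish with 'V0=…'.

Under the risk-neutral measure, an up-move has probability p* = (R−d)/(u−d) = 0.7544 and values discount at R = 1.06.
Terminal payoffs: V(2,0)=0.0000, V(2,1)=34.0200, V(2,2)=64.8000
Node (1,0) S=28.3500: V=(p*·34.0200+(1−p*)·0.0000)/1.06=24.2115; Δ=(34.0200−0.0000)/(34.0200−17.8605)=2.1053; B=V−Δ·S=-35.4727
Node (1,1) S=54.0000: V=(p*·64.8000+(1−p*)·34.0200)/1.06=54.0000; Δ=(64.8000−34.0200)/(64.8000−34.0200)=1.0000; B=V−Δ·S=0.0000
Node (0,0) S=45.0000: V=(p*·54.0000+(1−p*)·24.2115)/1.06=44.0411; Δ=(54.0000−24.2115)/(54.0000−28.3500)=1.1613; B=V−Δ·S=-8.2194
Each (Δ,B) replicates both successor values, so the strategy is self-financing and V0 is arbitrage-free.

(0,0): Delta=1.1613 Bond=-8.2194
(1,0): Delta=2.1053 Bond=-35.4727
(1,1): Delta=1.0000 Bond=0.0000
V0=44.0411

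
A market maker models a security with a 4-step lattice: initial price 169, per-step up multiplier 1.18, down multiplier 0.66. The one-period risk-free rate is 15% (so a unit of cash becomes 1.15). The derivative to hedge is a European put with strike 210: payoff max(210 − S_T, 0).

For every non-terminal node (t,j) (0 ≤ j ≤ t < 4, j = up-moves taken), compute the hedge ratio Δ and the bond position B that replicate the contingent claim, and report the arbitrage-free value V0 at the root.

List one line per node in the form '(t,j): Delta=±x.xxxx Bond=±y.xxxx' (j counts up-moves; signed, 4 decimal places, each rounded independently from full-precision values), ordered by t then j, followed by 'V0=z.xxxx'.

(0,0): Delta=-0.2635 Bond=48.6297
(1,0): Delta=-1.0000 Bond=138.0784
(1,1): Delta=-0.2382 Bond=50.8943
(2,0): Delta=-1.0000 Bond=158.7902
(2,1): Delta=-1.0000 Bond=158.7902
(2,2): Delta=-0.2121 Bond=52.3900
(3,0): Delta=-1.0000 Bond=182.6087
(3,1): Delta=-1.0000 Bond=182.6087
(3,2): Delta=-1.0000 Bond=182.6087
(3,3): Delta=-0.1852 Bond=52.7571
V0=4.1058

The replicating-portfolio and risk-neutral prices coincide; use p* = (1.15−0.66)/(1.18−0.66) = 0.9423 for the latter.
Payoff layer (t=4): V(4,0)=177.9327, V(4,1)=152.6675, V(4,2)=107.4965, V(4,3)=26.7362, V(4,4)=0.0000
Node (3,0) S=48.5868: V=(p*·152.6675+(1−p*)·177.9327)/1.15=134.0219; Δ=(152.6675−177.9327)/(57.3325−32.0673)=-1.0000; B=V−Δ·S=182.6087
Node (3,1) S=86.8674: V=(p*·107.4965+(1−p*)·152.6675)/1.15=95.7413; Δ=(107.4965−152.6675)/(102.5035−57.3325)=-1.0000; B=V−Δ·S=182.6087
Node (3,2) S=155.3083: V=(p*·26.7362+(1−p*)·107.4965)/1.15=27.3004; Δ=(26.7362−107.4965)/(183.2638−102.5035)=-1.0000; B=V−Δ·S=182.6087
Node (3,3) S=277.6724: V=(p*·0.0000+(1−p*)·26.7362)/1.15=1.3413; Δ=(0.0000−26.7362)/(327.6534−183.2638)=-0.1852; B=V−Δ·S=52.7571
Node (2,0) S=73.6164: V=(p*·95.7413+(1−p*)·134.0219)/1.15=85.1738; Δ=(95.7413−134.0219)/(86.8674−48.5868)=-1.0000; B=V−Δ·S=158.7902
Node (2,1) S=131.6172: V=(p*·27.3004+(1−p*)·95.7413)/1.15=27.1730; Δ=(27.3004−95.7413)/(155.3083−86.8674)=-1.0000; B=V−Δ·S=158.7902
Node (2,2) S=235.3156: V=(p*·1.3413+(1−p*)·27.3004)/1.15=2.4686; Δ=(1.3413−27.3004)/(277.6724−155.3083)=-0.2121; B=V−Δ·S=52.3900
Node (1,0) S=111.5400: V=(p*·27.1730+(1−p*)·85.1738)/1.15=26.5384; Δ=(27.1730−85.1738)/(131.6172−73.6164)=-1.0000; B=V−Δ·S=138.0784
Node (1,1) S=199.4200: V=(p*·2.4686+(1−p*)·27.1730)/1.15=3.3860; Δ=(2.4686−27.1730)/(235.3156−131.6172)=-0.2382; B=V−Δ·S=50.8943
Node (0,0) S=169.0000: V=(p*·3.3860+(1−p*)·26.5384)/1.15=4.1058; Δ=(3.3860−26.5384)/(199.4200−111.5400)=-0.2635; B=V−Δ·S=48.6297
Self-financing check: at every node Δ·S+B equals the discounted successor values.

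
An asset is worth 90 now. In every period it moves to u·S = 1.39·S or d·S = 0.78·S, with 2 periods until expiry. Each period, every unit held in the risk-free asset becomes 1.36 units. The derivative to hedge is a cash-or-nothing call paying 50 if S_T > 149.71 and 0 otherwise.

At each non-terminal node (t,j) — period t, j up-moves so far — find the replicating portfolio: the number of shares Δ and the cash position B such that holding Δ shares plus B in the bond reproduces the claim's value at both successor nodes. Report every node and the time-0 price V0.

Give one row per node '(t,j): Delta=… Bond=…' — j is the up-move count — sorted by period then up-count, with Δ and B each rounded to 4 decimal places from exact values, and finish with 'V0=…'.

No-arbitrage ⇒ martingale measure with p* = (R−d)/(u−d) = 0.9508.
Terminal values V(2,·): V(2,0)=0.0000, V(2,1)=0.0000, V(2,2)=50.0000
(1,0): S=70.2000. Δ = (V_up−V_dn)/(S_up−S_dn) = (0.0000−0.0000)/(97.5780−54.7560) = 0.0000. V = [p*·0.0000 + (1−p*)·0.0000]/1.36 = 0.0000. B = V − Δ·S = 0.0000.
(1,1): S=125.1000. Δ = (V_up−V_dn)/(S_up−S_dn) = (50.0000−0.0000)/(173.8890−97.5780) = 0.6552. V = [p*·50.0000 + (1−p*)·0.0000]/1.36 = 34.9566. B = V − Δ·S = -47.0106.
(0,0): S=90.0000. Δ = (V_up−V_dn)/(S_up−S_dn) = (34.9566−0.0000)/(125.1000−70.2000) = 0.6367. V = [p*·34.9566 + (1−p*)·0.0000]/1.36 = 24.4393. B = V − Δ·S = -32.8666.
Self-financing check: at every node Δ·S+B equals the discounted successor values.

(0,0): Delta=0.6367 Bond=-32.8666
(1,0): Delta=0.0000 Bond=0.0000
(1,1): Delta=0.6552 Bond=-47.0106
V0=24.4393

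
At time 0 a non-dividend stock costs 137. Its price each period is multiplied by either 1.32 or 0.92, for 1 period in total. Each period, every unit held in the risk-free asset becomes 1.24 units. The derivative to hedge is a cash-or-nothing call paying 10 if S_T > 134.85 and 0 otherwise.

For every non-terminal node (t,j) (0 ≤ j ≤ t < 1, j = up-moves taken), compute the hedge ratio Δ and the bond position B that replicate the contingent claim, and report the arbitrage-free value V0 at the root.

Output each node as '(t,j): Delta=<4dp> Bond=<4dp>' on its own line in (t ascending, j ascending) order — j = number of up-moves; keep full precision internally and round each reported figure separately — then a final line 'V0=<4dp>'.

Risk-neutral probability p* = (R−d)/(u−d) = (1.24−0.92)/(1.32−0.92) = 0.8000.
Terminal values V(1,·): V(1,0)=0.0000, V(1,1)=10.0000
  t=0,j=0: stock 137.0000 → up 180.8400 (V=10.0000), down 126.0400 (V=0.0000). Price 6.4516; hedge Δ=0.1825, bond B=-18.5484.
Root portfolio cost Δ·137+B reproduces V0=6.4516.

(0,0): Delta=0.1825 Bond=-18.5484
V0=6.4516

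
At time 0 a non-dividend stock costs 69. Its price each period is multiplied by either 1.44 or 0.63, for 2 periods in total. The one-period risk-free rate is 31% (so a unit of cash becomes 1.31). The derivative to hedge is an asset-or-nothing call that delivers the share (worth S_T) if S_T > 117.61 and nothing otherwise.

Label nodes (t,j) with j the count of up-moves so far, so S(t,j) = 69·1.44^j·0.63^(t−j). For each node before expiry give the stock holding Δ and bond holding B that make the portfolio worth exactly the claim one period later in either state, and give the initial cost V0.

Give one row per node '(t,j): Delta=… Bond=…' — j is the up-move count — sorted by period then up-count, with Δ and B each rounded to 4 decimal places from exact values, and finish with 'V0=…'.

(0,0): Delta=1.6406 Bond=-54.4391
(1,0): Delta=0.0000 Bond=0.0000
(1,1): Delta=1.7778 Bond=-84.9490
V0=58.7597

Since d<R<u, set p* = (R−d)/(u−d) = 0.8395; price each node as the discounted p*-expectation of its children.
At expiry t=2: V(2,0)=0.0000, V(2,1)=0.0000, V(2,2)=143.0784
Node (1,0) S=43.4700: V=(p*·0.0000+(1−p*)·0.0000)/1.31=0.0000; Δ=(0.0000−0.0000)/(62.5968−27.3861)=0.0000; B=V−Δ·S=0.0000
Node (1,1) S=99.3600: V=(p*·143.0784+(1−p*)·0.0000)/1.31=91.6910; Δ=(143.0784−0.0000)/(143.0784−62.5968)=1.7778; B=V−Δ·S=-84.9490
Node (0,0) S=69.0000: V=(p*·91.6910+(1−p*)·0.0000)/1.31=58.7597; Δ=(91.6910−0.0000)/(99.3600−43.4700)=1.6406; B=V−Δ·S=-54.4391
The time-0 hedge costs 58.7597, which is the no-arbitrage price.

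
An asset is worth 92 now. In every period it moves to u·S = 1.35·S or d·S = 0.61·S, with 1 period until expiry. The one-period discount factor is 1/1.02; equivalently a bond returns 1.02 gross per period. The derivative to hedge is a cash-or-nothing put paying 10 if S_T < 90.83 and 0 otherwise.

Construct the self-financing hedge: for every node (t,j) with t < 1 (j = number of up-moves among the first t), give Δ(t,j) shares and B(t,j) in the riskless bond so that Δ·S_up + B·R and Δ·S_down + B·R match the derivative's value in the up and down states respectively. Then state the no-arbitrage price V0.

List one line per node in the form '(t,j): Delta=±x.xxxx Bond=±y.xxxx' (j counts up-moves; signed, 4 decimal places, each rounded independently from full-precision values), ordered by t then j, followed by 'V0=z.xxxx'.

Risk-neutral probability p* = (R−d)/(u−d) = (1.02−0.61)/(1.35−0.61) = 0.5541.
Payoff layer (t=1): V(1,0)=10.0000, V(1,1)=0.0000
(0,0): S=92.0000. Δ = (V_up−V_dn)/(S_up−S_dn) = (0.0000−10.0000)/(124.2000−56.1200) = -0.1469. V = [p*·0.0000 + (1−p*)·10.0000]/1.02 = 4.3720. B = V − Δ·S = 17.8855.
Check: Δ(0,0)·S0 + B(0,0) = 4.3720 = V0.

(0,0): Delta=-0.1469 Bond=17.8855
V0=4.3720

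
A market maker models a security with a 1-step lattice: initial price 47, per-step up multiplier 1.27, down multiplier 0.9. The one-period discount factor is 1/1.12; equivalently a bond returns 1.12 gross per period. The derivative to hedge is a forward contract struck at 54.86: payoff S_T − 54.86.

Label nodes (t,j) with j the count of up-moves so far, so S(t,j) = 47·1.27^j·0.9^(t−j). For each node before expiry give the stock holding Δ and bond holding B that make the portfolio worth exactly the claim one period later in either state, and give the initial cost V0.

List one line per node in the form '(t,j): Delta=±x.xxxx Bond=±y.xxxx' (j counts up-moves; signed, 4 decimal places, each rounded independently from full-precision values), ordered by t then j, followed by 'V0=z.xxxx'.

(0,0): Delta=1.0000 Bond=-48.9821
V0=-1.9821

No-arbitrage ⇒ martingale measure with p* = (R−d)/(u−d) = 0.5946.
At expiry t=1: V(1,0)=-12.5600, V(1,1)=4.8300
  t=0,j=0: stock 47.0000 → up 59.6900 (V=4.8300), down 42.3000 (V=-12.5600). Price -1.9821; hedge Δ=1.0000, bond B=-48.9821.
Root portfolio cost Δ·47+B reproduces V0=-1.9821.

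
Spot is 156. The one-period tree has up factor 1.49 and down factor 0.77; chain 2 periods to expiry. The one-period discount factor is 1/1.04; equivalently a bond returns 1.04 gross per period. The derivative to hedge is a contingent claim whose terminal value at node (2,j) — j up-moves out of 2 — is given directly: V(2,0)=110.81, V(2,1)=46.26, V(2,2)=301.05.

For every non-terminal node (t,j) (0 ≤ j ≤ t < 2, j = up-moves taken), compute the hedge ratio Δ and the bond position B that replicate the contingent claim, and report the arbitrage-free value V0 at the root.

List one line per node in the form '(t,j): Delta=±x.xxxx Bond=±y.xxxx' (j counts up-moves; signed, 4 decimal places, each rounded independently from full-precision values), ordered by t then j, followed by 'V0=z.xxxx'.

(0,0): Delta=0.4726 Bond=25.4879
(1,0): Delta=-0.7464 Bond=172.9256
(1,1): Delta=1.5224 Bond=-217.5228
V0=99.2092

No-arbitrage ⇒ martingale measure with p* = (R−d)/(u−d) = 0.3750.
Terminal values V(2,·): V(2,0)=110.8100, V(2,1)=46.2600, V(2,2)=301.0500
  t=1,j=0: stock 120.1200 → up 178.9788 (V=46.2600), down 92.4924 (V=110.8100). Price 83.2728; hedge Δ=-0.7464, bond B=172.9256.
  t=1,j=1: stock 232.4400 → up 346.3356 (V=301.0500), down 178.9788 (V=46.2600). Price 136.3522; hedge Δ=1.5224, bond B=-217.5228.
  t=0,j=0: stock 156.0000 → up 232.4400 (V=136.3522), down 120.1200 (V=83.2728). Price 99.2092; hedge Δ=0.4726, bond B=25.4879.
Root portfolio cost Δ·156+B reproduces V0=99.2092.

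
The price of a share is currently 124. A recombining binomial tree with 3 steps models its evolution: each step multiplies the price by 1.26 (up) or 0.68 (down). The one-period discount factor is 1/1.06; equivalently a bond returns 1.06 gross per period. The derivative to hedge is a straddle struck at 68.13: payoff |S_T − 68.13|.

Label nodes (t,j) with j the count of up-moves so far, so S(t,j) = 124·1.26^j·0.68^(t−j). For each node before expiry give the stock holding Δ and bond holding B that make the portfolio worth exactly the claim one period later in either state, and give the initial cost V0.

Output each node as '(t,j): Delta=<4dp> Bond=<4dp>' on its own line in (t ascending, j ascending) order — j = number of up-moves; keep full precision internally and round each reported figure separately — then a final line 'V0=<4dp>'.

(0,0): Delta=0.9142 Bond=-44.5630
(1,0): Delta=0.6123 Bond=-21.7794
(1,1): Delta=1.0000 Bond=-60.6355
(2,0): Delta=-0.7525 Bond=55.1700
(2,1): Delta=1.0000 Bond=-64.2736
(2,2): Delta=1.0000 Bond=-64.2736
V0=68.8031

Since d<R<u, set p* = (R−d)/(u−d) = 0.6552; price each node as the discounted p*-expectation of its children.
At expiry t=3: V(3,0)=29.1404, V(3,1)=4.1154, V(3,2)=65.7364, V(3,3)=179.9166
  t=2,j=0: stock 57.3376 → up 72.2454 (V=4.1154), down 38.9896 (V=29.1404). Price 12.0233; hedge Δ=-0.7525, bond B=55.1700.
  t=2,j=1: stock 106.2432 → up 133.8664 (V=65.7364), down 72.2454 (V=4.1154). Price 41.9696; hedge Δ=1.0000, bond B=-64.2736.
  t=2,j=2: stock 196.8624 → up 248.0466 (V=179.9166), down 133.8664 (V=65.7364). Price 132.5888; hedge Δ=1.0000, bond B=-64.2736.
  t=1,j=0: stock 84.3200 → up 106.2432 (V=41.9696), down 57.3376 (V=12.0233). Price 29.8522; hedge Δ=0.6123, bond B=-21.7794.
  t=1,j=1: stock 156.2400 → up 196.8624 (V=132.5888), down 106.2432 (V=41.9696). Price 95.6045; hedge Δ=1.0000, bond B=-60.6355.
  t=0,j=0: stock 124.0000 → up 156.2400 (V=95.6045), down 84.3200 (V=29.8522). Price 68.8031; hedge Δ=0.9142, bond B=-44.5630.
Check: Δ(0,0)·S0 + B(0,0) = 68.8031 = V0.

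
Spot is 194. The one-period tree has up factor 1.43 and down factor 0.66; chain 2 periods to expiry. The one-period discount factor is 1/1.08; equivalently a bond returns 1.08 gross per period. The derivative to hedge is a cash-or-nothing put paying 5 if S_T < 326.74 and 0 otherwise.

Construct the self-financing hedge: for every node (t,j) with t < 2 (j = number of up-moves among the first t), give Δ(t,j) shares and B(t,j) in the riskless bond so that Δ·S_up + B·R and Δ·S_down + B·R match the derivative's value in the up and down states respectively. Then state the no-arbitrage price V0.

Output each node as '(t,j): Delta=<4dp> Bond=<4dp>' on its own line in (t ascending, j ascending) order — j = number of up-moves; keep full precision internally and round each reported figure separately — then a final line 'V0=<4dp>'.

(0,0): Delta=-0.0169 Bond=6.2909
(1,0): Delta=0.0000 Bond=4.6296
(1,1): Delta=-0.0234 Bond=8.5979
V0=3.0113

Since d<R<u, set p* = (R−d)/(u−d) = 0.5455; price each node as the discounted p*-expectation of its children.
Terminal payoffs: V(2,0)=5.0000, V(2,1)=5.0000, V(2,2)=0.0000
Node (1,0) S=128.0400: V=(p*·5.0000+(1−p*)·5.0000)/1.08=4.6296; Δ=(5.0000−5.0000)/(183.0972−84.5064)=0.0000; B=V−Δ·S=4.6296
Node (1,1) S=277.4200: V=(p*·0.0000+(1−p*)·5.0000)/1.08=2.1044; Δ=(0.0000−5.0000)/(396.7106−183.0972)=-0.0234; B=V−Δ·S=8.5979
Node (0,0) S=194.0000: V=(p*·2.1044+(1−p*)·4.6296)/1.08=3.0113; Δ=(2.1044−4.6296)/(277.4200−128.0400)=-0.0169; B=V−Δ·S=6.2909
Self-financing check: at every node Δ·S+B equals the discounted successor values.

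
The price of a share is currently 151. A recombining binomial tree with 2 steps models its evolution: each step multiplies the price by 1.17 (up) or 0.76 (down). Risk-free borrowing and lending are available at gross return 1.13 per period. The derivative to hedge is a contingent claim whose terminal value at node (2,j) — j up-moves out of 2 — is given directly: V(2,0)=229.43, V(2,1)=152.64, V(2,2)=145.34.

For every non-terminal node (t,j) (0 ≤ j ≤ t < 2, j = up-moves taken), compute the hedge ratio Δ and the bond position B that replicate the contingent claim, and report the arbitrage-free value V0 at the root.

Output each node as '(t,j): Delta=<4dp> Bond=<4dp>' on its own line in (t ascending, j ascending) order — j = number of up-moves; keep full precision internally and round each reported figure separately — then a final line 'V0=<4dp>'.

Since d<R<u, set p* = (R−d)/(u−d) = 0.9024; price each node as the discounted p*-expectation of its children.
At expiry t=2: V(2,0)=229.4300, V(2,1)=152.6400, V(2,2)=145.3400
(1,0): S=114.7600. Δ = (V_up−V_dn)/(S_up−S_dn) = (152.6400−229.4300)/(134.2692−87.2176) = -1.6320. V = [p*·152.6400 + (1−p*)·229.4300]/1.13 = 141.7095. B = V − Δ·S = 329.0022.
(1,1): S=176.6700. Δ = (V_up−V_dn)/(S_up−S_dn) = (145.3400−152.6400)/(206.7039−134.2692) = -0.1008. V = [p*·145.3400 + (1−p*)·152.6400]/1.13 = 129.2497. B = V − Δ·S = 147.0546.
(0,0): S=151.0000. Δ = (V_up−V_dn)/(S_up−S_dn) = (129.2497−141.7095)/(176.6700−114.7600) = -0.2013. V = [p*·129.2497 + (1−p*)·141.7095]/1.13 = 115.4560. B = V − Δ·S = 145.8457.
Root portfolio cost Δ·151+B reproduces V0=115.4560.

(0,0): Delta=-0.2013 Bond=145.8457
(1,0): Delta=-1.6320 Bond=329.0022
(1,1): Delta=-0.1008 Bond=147.0546
V0=115.4560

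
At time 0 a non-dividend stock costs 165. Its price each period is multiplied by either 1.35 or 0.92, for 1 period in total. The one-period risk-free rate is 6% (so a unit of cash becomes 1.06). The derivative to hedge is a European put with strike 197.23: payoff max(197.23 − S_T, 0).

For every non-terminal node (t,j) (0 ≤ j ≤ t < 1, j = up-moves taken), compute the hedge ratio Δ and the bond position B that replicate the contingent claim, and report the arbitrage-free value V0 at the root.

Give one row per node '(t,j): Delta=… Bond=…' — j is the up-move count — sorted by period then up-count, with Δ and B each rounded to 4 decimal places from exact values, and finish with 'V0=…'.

Since d<R<u, set p* = (R−d)/(u−d) = 0.3256; price each node as the discounted p*-expectation of its children.
Terminal payoffs: V(1,0)=45.4300, V(1,1)=0.0000
Node (0,0) S=165.0000: V=(p*·0.0000+(1−p*)·45.4300)/1.06=28.9046; Δ=(0.0000−45.4300)/(222.7500−151.8000)=-0.6403; B=V−Δ·S=134.5557
Each (Δ,B) replicates both successor values, so the strategy is self-financing and V0 is arbitrage-free.

(0,0): Delta=-0.6403 Bond=134.5557
V0=28.9046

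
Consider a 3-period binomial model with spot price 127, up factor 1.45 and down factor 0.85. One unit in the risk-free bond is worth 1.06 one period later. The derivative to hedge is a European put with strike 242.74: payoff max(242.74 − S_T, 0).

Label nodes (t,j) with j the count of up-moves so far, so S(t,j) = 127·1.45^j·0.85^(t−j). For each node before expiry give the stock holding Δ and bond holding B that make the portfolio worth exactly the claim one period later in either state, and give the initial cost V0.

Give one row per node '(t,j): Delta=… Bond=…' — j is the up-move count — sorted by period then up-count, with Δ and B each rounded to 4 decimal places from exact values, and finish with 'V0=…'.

No-arbitrage ⇒ martingale measure with p* = (R−d)/(u−d) = 0.3500.
Terminal payoffs: V(3,0)=164.7461, V(3,1)=109.6916, V(3,2)=15.7751, V(3,3)=0.0000
  t=2,j=0: stock 91.7575 → up 133.0484 (V=109.6916), down 77.9939 (V=164.7461). Price 137.2425; hedge Δ=-1.0000, bond B=229.0000.
  t=2,j=1: stock 156.5275 → up 226.9649 (V=15.7751), down 133.0484 (V=109.6916). Price 72.4725; hedge Δ=-1.0000, bond B=229.0000.
  t=2,j=2: stock 267.0175 → up 387.1754 (V=0.0000), down 226.9649 (V=15.7751). Price 9.6734; hedge Δ=-0.0985, bond B=35.9653.
  t=1,j=0: stock 107.9500 → up 156.5275 (V=72.4725), down 91.7575 (V=137.2425). Price 108.0877; hedge Δ=-1.0000, bond B=216.0377.
  t=1,j=1: stock 184.1500 → up 267.0175 (V=9.6734), down 156.5275 (V=72.4725). Price 47.6347; hedge Δ=-0.5684, bond B=152.2999.
  t=0,j=0: stock 127.0000 → up 184.1500 (V=47.6347), down 107.9500 (V=108.0877). Price 82.0087; hedge Δ=-0.7933, bond B=182.7637.
Root portfolio cost Δ·127+B reproduces V0=82.0087.

(0,0): Delta=-0.7933 Bond=182.7637
(1,0): Delta=-1.0000 Bond=216.0377
(1,1): Delta=-0.5684 Bond=152.2999
(2,0): Delta=-1.0000 Bond=229.0000
(2,1): Delta=-1.0000 Bond=229.0000
(2,2): Delta=-0.0985 Bond=35.9653
V0=82.0087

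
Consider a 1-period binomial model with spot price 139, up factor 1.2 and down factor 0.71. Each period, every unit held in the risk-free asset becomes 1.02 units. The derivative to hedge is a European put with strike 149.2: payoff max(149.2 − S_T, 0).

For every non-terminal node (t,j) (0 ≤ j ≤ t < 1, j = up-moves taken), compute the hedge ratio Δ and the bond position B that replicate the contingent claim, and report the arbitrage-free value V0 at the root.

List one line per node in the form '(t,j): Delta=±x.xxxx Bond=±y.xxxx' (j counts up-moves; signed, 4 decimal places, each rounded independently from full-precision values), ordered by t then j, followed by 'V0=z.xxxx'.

(0,0): Delta=-0.7416 Bond=121.2725
V0=18.1909

Under the risk-neutral measure, an up-move has probability p* = (R−d)/(u−d) = 0.6327 and values discount at R = 1.02.
Terminal payoffs: V(1,0)=50.5100, V(1,1)=0.0000
(0,0): S=139.0000. Δ = (V_up−V_dn)/(S_up−S_dn) = (0.0000−50.5100)/(166.8000−98.6900) = -0.7416. V = [p*·0.0000 + (1−p*)·50.5100]/1.02 = 18.1909. B = V − Δ·S = 121.2725.
Self-financing check: at every node Δ·S+B equals the discounted successor values.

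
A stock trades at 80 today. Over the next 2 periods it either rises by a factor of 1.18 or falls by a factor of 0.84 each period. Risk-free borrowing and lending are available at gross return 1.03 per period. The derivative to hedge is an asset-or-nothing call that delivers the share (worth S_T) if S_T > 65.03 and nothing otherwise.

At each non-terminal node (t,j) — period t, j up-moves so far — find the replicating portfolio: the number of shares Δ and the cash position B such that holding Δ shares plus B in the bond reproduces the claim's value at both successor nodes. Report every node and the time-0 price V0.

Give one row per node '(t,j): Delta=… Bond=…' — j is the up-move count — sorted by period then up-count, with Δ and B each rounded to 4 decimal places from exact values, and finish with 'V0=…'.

(0,0): Delta=1.8889 Bond=-81.4685
(1,0): Delta=3.4706 Bond=-190.2017
(1,1): Delta=1.0000 Bond=0.0000
V0=69.6438

Risk-neutral probability p* = (R−d)/(u−d) = (1.03−0.84)/(1.18−0.84) = 0.5588.
Terminal values V(2,·): V(2,0)=0.0000, V(2,1)=79.2960, V(2,2)=111.3920
Node (1,0) S=67.2000: V=(p*·79.2960+(1−p*)·0.0000)/1.03=43.0218; Δ=(79.2960−0.0000)/(79.2960−56.4480)=3.4706; B=V−Δ·S=-190.2017
Node (1,1) S=94.4000: V=(p*·111.3920+(1−p*)·79.2960)/1.03=94.4000; Δ=(111.3920−79.2960)/(111.3920−79.2960)=1.0000; B=V−Δ·S=0.0000
Node (0,0) S=80.0000: V=(p*·94.4000+(1−p*)·43.0218)/1.03=69.6438; Δ=(94.4000−43.0218)/(94.4000−67.2000)=1.8889; B=V−Δ·S=-81.4685
Root portfolio cost Δ·80+B reproduces V0=69.6438.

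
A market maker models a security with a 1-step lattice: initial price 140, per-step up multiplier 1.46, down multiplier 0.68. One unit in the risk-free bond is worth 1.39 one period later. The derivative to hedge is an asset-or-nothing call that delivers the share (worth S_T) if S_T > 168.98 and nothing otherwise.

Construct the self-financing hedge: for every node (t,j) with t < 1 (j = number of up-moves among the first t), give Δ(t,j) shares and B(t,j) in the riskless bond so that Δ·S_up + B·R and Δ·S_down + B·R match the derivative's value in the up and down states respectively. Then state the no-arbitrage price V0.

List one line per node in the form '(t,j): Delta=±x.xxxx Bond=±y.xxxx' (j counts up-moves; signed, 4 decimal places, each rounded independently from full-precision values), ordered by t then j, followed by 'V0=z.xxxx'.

(0,0): Delta=1.8718 Bond=-128.1977
V0=133.8535

Since d<R<u, set p* = (R−d)/(u−d) = 0.9103; price each node as the discounted p*-expectation of its children.
At expiry t=1: V(1,0)=0.0000, V(1,1)=204.4000
  t=0,j=0: stock 140.0000 → up 204.4000 (V=204.4000), down 95.2000 (V=0.0000). Price 133.8535; hedge Δ=1.8718, bond B=-128.1977.
The time-0 hedge costs 133.8535, which is the no-arbitrage price.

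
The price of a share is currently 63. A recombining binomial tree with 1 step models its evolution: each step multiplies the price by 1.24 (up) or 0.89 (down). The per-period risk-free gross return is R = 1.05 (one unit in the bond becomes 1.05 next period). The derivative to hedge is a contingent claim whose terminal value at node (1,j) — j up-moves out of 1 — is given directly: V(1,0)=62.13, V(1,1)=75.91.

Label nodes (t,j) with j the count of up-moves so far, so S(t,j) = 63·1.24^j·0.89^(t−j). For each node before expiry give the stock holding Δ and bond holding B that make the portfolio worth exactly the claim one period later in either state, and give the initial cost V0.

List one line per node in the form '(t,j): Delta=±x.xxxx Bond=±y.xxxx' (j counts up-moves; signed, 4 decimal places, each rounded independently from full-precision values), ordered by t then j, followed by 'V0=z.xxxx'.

(0,0): Delta=0.6249 Bond=25.7995
V0=65.1709

No-arbitrage ⇒ martingale measure with p* = (R−d)/(u−d) = 0.4571.
Terminal payoffs: V(1,0)=62.1300, V(1,1)=75.9100
(0,0): S=63.0000. Δ = (V_up−V_dn)/(S_up−S_dn) = (75.9100−62.1300)/(78.1200−56.0700) = 0.6249. V = [p*·75.9100 + (1−p*)·62.1300]/1.05 = 65.1709. B = V − Δ·S = 25.7995.
Root portfolio cost Δ·63+B reproduces V0=65.1709.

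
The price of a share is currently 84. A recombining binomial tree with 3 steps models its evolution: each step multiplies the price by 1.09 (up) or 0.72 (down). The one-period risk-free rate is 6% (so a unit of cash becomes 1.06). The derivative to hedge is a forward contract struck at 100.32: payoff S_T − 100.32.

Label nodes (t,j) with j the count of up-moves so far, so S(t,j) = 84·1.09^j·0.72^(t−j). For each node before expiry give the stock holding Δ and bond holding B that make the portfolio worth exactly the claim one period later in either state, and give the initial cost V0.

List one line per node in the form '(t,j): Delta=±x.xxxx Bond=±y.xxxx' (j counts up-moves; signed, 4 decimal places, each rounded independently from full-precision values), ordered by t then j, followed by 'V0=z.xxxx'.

(0,0): Delta=1.0000 Bond=-84.2306
(1,0): Delta=1.0000 Bond=-89.2844
(1,1): Delta=1.0000 Bond=-89.2844
(2,0): Delta=1.0000 Bond=-94.6415
(2,1): Delta=1.0000 Bond=-94.6415
(2,2): Delta=1.0000 Bond=-94.6415
V0=-0.2306

No-arbitrage ⇒ martingale measure with p* = (R−d)/(u−d) = 0.9189.
Terminal values V(3,·): V(3,0)=-68.9672, V(3,1)=-52.8553, V(3,2)=-28.4637, V(3,3)=8.4624
  t=2,j=0: stock 43.5456 → up 47.4647 (V=-52.8553), down 31.3528 (V=-68.9672). Price -51.0959; hedge Δ=1.0000, bond B=-94.6415.
  t=2,j=1: stock 65.9232 → up 71.8563 (V=-28.4637), down 47.4647 (V=-52.8553). Price -28.7183; hedge Δ=1.0000, bond B=-94.6415.
  t=2,j=2: stock 99.8004 → up 108.7824 (V=8.4624), down 71.8563 (V=-28.4637). Price 5.1589; hedge Δ=1.0000, bond B=-94.6415.
  t=1,j=0: stock 60.4800 → up 65.9232 (V=-28.7183), down 43.5456 (V=-51.0959). Price -28.8044; hedge Δ=1.0000, bond B=-89.2844.
  t=1,j=1: stock 91.5600 → up 99.8004 (V=5.1589), down 65.9232 (V=-28.7183). Price 2.2756; hedge Δ=1.0000, bond B=-89.2844.
  t=0,j=0: stock 84.0000 → up 91.5600 (V=2.2756), down 60.4800 (V=-28.8044). Price -0.2306; hedge Δ=1.0000, bond B=-84.2306.
The time-0 hedge costs -0.2306, which is the no-arbitrage price.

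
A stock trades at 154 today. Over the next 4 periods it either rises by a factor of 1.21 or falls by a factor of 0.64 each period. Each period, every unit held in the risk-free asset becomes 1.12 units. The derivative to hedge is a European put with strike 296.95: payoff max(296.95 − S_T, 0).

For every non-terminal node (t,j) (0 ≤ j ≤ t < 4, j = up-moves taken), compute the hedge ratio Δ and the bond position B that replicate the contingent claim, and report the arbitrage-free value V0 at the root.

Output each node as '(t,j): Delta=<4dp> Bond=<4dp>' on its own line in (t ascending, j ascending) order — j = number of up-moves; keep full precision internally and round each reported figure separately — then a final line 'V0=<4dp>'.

(0,0): Delta=-0.8394 Bond=174.5858
(1,0): Delta=-1.0000 Bond=211.3631
(1,1): Delta=-0.8235 Bond=192.5685
(2,0): Delta=-1.0000 Bond=236.7267
(2,1): Delta=-1.0000 Bond=236.7267
(2,2): Delta=-0.8060 Bond=211.7299
(3,0): Delta=-1.0000 Bond=265.1339
(3,1): Delta=-1.0000 Bond=265.1339
(3,2): Delta=-1.0000 Bond=265.1339
(3,3): Delta=-0.7867 Bond=231.8881
V0=45.3156

Risk-neutral probability p* = (R−d)/(u−d) = (1.12−0.64)/(1.21−0.64) = 0.8421.
Payoff layer (t=4): V(4,0)=271.1131, V(4,1)=248.1021, V(4,2)=204.5969, V(4,3)=122.3449, V(4,4)=0.0000
Node (3,0) S=40.3702: V=(p*·248.1021+(1−p*)·271.1131)/1.12=224.7638; Δ=(248.1021−271.1131)/(48.8479−25.8369)=-1.0000; B=V−Δ·S=265.1339
Node (3,1) S=76.3249: V=(p*·204.5969+(1−p*)·248.1021)/1.12=188.8091; Δ=(204.5969−248.1021)/(92.3531−48.8479)=-1.0000; B=V−Δ·S=265.1339
Node (3,2) S=144.3017: V=(p*·122.3449+(1−p*)·204.5969)/1.12=120.8322; Δ=(122.3449−204.5969)/(174.6051−92.3531)=-1.0000; B=V−Δ·S=265.1339
Node (3,3) S=272.8204: V=(p*·0.0000+(1−p*)·122.3449)/1.12=17.2479; Δ=(0.0000−122.3449)/(330.1127−174.6051)=-0.7867; B=V−Δ·S=231.8881
Node (2,0) S=63.0784: V=(p*·188.8091+(1−p*)·224.7638)/1.12=173.6483; Δ=(188.8091−224.7638)/(76.3249−40.3702)=-1.0000; B=V−Δ·S=236.7267
Node (2,1) S=119.2576: V=(p*·120.8322+(1−p*)·188.8091)/1.12=117.4691; Δ=(120.8322−188.8091)/(144.3017−76.3249)=-1.0000; B=V−Δ·S=236.7267
Node (2,2) S=225.4714: V=(p*·17.2479+(1−p*)·120.8322)/1.12=30.0029; Δ=(17.2479−120.8322)/(272.8204−144.3017)=-0.8060; B=V−Δ·S=211.7299
Node (1,0) S=98.5600: V=(p*·117.4691+(1−p*)·173.6483)/1.12=112.8031; Δ=(117.4691−173.6483)/(119.2576−63.0784)=-1.0000; B=V−Δ·S=211.3631
Node (1,1) S=186.3400: V=(p*·30.0029+(1−p*)·117.4691)/1.12=39.1191; Δ=(30.0029−117.4691)/(225.4714−119.2576)=-0.8235; B=V−Δ·S=192.5685
Node (0,0) S=154.0000: V=(p*·39.1191+(1−p*)·112.8031)/1.12=45.3156; Δ=(39.1191−112.8031)/(186.3400−98.5600)=-0.8394; B=V−Δ·S=174.5858
Root portfolio cost Δ·154+B reproduces V0=45.3156.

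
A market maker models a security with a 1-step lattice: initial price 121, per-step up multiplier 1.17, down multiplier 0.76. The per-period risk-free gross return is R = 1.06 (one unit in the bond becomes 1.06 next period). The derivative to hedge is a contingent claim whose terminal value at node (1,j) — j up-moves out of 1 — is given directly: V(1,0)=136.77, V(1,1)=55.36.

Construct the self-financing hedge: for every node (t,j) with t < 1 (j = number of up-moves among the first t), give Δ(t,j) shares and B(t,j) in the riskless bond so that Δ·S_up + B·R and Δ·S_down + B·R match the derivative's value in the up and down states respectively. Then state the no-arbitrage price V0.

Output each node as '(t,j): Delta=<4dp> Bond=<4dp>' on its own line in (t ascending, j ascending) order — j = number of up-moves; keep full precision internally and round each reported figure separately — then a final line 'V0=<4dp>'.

(0,0): Delta=-1.6410 Bond=271.3928
V0=72.8318

Since d<R<u, set p* = (R−d)/(u−d) = 0.7317; price each node as the discounted p*-expectation of its children.
Payoff layer (t=1): V(1,0)=136.7700, V(1,1)=55.3600
Node (0,0) S=121.0000: V=(p*·55.3600+(1−p*)·136.7700)/1.06=72.8318; Δ=(55.3600−136.7700)/(141.5700−91.9600)=-1.6410; B=V−Δ·S=271.3928
Check: Δ(0,0)·S0 + B(0,0) = 72.8318 = V0.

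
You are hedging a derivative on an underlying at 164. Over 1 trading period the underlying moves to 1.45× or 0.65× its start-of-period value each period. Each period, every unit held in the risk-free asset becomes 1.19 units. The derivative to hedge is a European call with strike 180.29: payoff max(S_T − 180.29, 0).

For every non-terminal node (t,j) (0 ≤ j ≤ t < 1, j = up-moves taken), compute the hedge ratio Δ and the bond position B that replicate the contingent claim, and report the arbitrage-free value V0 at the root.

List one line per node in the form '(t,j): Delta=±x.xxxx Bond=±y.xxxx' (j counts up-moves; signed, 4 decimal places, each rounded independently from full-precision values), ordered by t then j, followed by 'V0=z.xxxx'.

(0,0): Delta=0.4383 Bond=-39.2663
V0=32.6212

Risk-neutral probability p* = (R−d)/(u−d) = (1.19−0.65)/(1.45−0.65) = 0.6750.
Payoff layer (t=1): V(1,0)=0.0000, V(1,1)=57.5100
  t=0,j=0: stock 164.0000 → up 237.8000 (V=57.5100), down 106.6000 (V=0.0000). Price 32.6212; hedge Δ=0.4383, bond B=-39.2663.
The time-0 hedge costs 32.6212, which is the no-arbitrage price.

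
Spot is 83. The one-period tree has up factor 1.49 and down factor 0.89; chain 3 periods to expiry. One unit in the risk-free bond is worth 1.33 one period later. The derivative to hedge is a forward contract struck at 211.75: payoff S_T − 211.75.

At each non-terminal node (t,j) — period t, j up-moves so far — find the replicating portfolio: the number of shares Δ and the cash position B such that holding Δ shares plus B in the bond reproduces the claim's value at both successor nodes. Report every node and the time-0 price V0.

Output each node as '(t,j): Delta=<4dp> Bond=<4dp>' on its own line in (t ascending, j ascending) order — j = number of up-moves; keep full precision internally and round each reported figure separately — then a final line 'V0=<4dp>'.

Risk-neutral probability p* = (R−d)/(u−d) = (1.33−0.89)/(1.49−0.89) = 0.7333.
At expiry t=3: V(3,0)=-153.2376, V(3,1)=-113.7910, V(3,2)=-47.7512, V(3,3)=62.8098
  t=2,j=0: stock 65.7443 → up 97.9590 (V=-113.7910), down 58.5124 (V=-153.2376). Price -93.4662; hedge Δ=1.0000, bond B=-159.2105.
  t=2,j=1: stock 110.0663 → up 163.9988 (V=-47.7512), down 97.9590 (V=-113.7910). Price -49.1442; hedge Δ=1.0000, bond B=-159.2105.
  t=2,j=2: stock 184.2683 → up 274.5598 (V=62.8098), down 163.9988 (V=-47.7512). Price 25.0578; hedge Δ=1.0000, bond B=-159.2105.
  t=1,j=0: stock 73.8700 → up 110.0663 (V=-49.1442), down 65.7443 (V=-93.4662). Price -45.8372; hedge Δ=1.0000, bond B=-119.7072.
  t=1,j=1: stock 123.6700 → up 184.2683 (V=25.0578), down 110.0663 (V=-49.1442). Price 3.9628; hedge Δ=1.0000, bond B=-119.7072.
  t=0,j=0: stock 83.0000 → up 123.6700 (V=3.9628), down 73.8700 (V=-45.8372). Price -7.0054; hedge Δ=1.0000, bond B=-90.0054.
Each (Δ,B) replicates both successor values, so the strategy is self-financing and V0 is arbitrage-free.

(0,0): Delta=1.0000 Bond=-90.0054
(1,0): Delta=1.0000 Bond=-119.7072
(1,1): Delta=1.0000 Bond=-119.7072
(2,0): Delta=1.0000 Bond=-159.2105
(2,1): Delta=1.0000 Bond=-159.2105
(2,2): Delta=1.0000 Bond=-159.2105
V0=-7.0054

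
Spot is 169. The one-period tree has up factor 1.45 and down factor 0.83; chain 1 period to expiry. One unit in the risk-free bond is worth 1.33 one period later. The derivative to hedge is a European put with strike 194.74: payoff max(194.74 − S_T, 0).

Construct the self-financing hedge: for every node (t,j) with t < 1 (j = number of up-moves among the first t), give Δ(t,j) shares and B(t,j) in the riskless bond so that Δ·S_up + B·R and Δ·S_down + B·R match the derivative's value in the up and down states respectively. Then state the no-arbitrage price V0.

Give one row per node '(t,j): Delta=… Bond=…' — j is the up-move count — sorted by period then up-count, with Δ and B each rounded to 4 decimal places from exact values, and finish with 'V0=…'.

(0,0): Delta=-0.5199 Bond=95.7816
V0=7.9268

The replicating-portfolio and risk-neutral prices coincide; use p* = (1.33−0.83)/(1.45−0.83) = 0.8065 for the latter.
Terminal payoffs: V(1,0)=54.4700, V(1,1)=0.0000
Node (0,0) S=169.0000: V=(p*·0.0000+(1−p*)·54.4700)/1.33=7.9268; Δ=(0.0000−54.4700)/(245.0500−140.2700)=-0.5199; B=V−Δ·S=95.7816
Each (Δ,B) replicates both successor values, so the strategy is self-financing and V0 is arbitrage-free.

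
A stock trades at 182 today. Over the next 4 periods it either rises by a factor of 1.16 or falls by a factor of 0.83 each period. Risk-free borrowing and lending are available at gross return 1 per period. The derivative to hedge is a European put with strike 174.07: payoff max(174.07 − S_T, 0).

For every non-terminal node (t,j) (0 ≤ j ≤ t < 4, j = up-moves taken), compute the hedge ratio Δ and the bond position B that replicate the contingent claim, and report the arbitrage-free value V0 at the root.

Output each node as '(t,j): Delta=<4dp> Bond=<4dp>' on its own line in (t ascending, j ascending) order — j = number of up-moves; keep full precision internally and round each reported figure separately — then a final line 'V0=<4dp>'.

Risk-neutral probability p* = (R−d)/(u−d) = (1−0.83)/(1.16−0.83) = 0.5152.
Payoff layer (t=4): V(4,0)=87.6959, V(4,1)=53.3543, V(4,2)=5.3589, V(4,3)=0.0000, V(4,4)=0.0000
Node (3,0) S=104.0652: V=(p*·53.3543+(1−p*)·87.6959)/1=70.0048; Δ=(53.3543−87.6959)/(120.7157−86.3741)=-1.0000; B=V−Δ·S=174.0700
Node (3,1) S=145.4406: V=(p*·5.3589+(1−p*)·53.3543)/1=28.6294; Δ=(5.3589−53.3543)/(168.7111−120.7157)=-1.0000; B=V−Δ·S=174.0700
Node (3,2) S=203.2663: V=(p*·0.0000+(1−p*)·5.3589)/1=2.5983; Δ=(0.0000−5.3589)/(235.7889−168.7111)=-0.0799; B=V−Δ·S=18.8375
Node (3,3) S=284.0831: V=(p*·0.0000+(1−p*)·0.0000)/1=0.0000; Δ=(0.0000−0.0000)/(329.5364−235.7889)=0.0000; B=V−Δ·S=0.0000
Node (2,0) S=125.3798: V=(p*·28.6294+(1−p*)·70.0048)/1=48.6902; Δ=(28.6294−70.0048)/(145.4406−104.0652)=-1.0000; B=V−Δ·S=174.0700
Node (2,1) S=175.2296: V=(p*·2.5983+(1−p*)·28.6294)/1=15.2194; Δ=(2.5983−28.6294)/(203.2663−145.4406)=-0.4502; B=V−Δ·S=94.1017
Node (2,2) S=244.8992: V=(p*·0.0000+(1−p*)·2.5983)/1=1.2598; Δ=(0.0000−2.5983)/(284.0831−203.2663)=-0.0322; B=V−Δ·S=9.1333
Node (1,0) S=151.0600: V=(p*·15.2194+(1−p*)·48.6902)/1=31.4477; Δ=(15.2194−48.6902)/(175.2296−125.3798)=-0.6714; B=V−Δ·S=132.8742
Node (1,1) S=211.1200: V=(p*·1.2598+(1−p*)·15.2194)/1=8.0281; Δ=(1.2598−15.2194)/(244.8992−175.2296)=-0.2004; B=V−Δ·S=50.3301
Node (0,0) S=182.0000: V=(p*·8.0281+(1−p*)·31.4477)/1=19.3830; Δ=(8.0281−31.4477)/(211.1200−151.0600)=-0.3899; B=V−Δ·S=90.3515
Self-financing check: at every node Δ·S+B equals the discounted successor values.

(0,0): Delta=-0.3899 Bond=90.3515
(1,0): Delta=-0.6714 Bond=132.8742
(1,1): Delta=-0.2004 Bond=50.3301
(2,0): Delta=-1.0000 Bond=174.0700
(2,1): Delta=-0.4502 Bond=94.1017
(2,2): Delta=-0.0322 Bond=9.1333
(3,0): Delta=-1.0000 Bond=174.0700
(3,1): Delta=-1.0000 Bond=174.0700
(3,2): Delta=-0.0799 Bond=18.8375
(3,3): Delta=0.0000 Bond=0.0000
V0=19.3830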